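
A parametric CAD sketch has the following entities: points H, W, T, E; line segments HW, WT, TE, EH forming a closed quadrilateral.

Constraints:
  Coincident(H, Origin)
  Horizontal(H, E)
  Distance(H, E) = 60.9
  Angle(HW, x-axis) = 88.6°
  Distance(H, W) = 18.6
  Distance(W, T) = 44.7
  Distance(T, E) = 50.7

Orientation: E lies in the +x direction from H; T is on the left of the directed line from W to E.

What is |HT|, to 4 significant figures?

57.83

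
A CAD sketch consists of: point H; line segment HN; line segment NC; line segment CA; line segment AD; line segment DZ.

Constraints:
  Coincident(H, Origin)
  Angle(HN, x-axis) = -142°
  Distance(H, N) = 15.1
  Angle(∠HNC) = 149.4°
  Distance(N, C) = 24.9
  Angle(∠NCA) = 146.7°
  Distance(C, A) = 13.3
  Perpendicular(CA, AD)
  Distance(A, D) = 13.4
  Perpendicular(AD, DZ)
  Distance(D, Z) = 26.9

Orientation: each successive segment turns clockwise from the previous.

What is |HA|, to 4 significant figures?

49.01

H is at the origin; HN runs at -142.0° with length 15.1, so N = (-11.90, -9.296). ∠HNC = 149.4° gives NC at -172.6° from the x-axis; with |NC| = 24.9, C = (-36.59, -12.50). ∠NCA = 146.7° gives CA at 154.1° from the x-axis; with |CA| = 13.3, A = (-48.56, -6.694). Then |HA| = |A − H| = 49.01.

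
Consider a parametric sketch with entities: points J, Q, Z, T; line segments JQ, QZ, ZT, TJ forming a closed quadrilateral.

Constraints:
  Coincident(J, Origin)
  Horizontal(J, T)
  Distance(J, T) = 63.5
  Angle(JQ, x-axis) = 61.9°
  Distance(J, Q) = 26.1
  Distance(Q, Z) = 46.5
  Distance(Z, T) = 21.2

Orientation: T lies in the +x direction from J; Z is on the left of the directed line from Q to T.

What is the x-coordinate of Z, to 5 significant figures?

58.733

J is at the origin; J and T share the same y with |JT| = 63.5 and T in +x, so T = (63.5, 0). JQ runs at 61.9° with |JQ| = 26.1, so Q = (12.293, 23.024). Z is determined by |QZ| = 46.5 and |ZT| = 21.2 together: it lies at the intersection of circle(Q, 46.5) and circle(T, 21.2). With |QT| = 56.144, the foot of the radical line on QT is 43.326 from Q and the perpendicular offset is √(46.5² − 43.326²) = 16.886. Taking the left-of-QT solution: Z = (58.733, 20.657).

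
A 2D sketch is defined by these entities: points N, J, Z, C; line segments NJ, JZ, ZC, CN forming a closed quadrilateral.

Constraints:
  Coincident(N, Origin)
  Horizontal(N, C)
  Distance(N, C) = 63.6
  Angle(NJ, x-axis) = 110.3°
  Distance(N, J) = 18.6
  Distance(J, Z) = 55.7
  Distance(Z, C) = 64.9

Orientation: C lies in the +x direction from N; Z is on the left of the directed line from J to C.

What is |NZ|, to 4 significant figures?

65.77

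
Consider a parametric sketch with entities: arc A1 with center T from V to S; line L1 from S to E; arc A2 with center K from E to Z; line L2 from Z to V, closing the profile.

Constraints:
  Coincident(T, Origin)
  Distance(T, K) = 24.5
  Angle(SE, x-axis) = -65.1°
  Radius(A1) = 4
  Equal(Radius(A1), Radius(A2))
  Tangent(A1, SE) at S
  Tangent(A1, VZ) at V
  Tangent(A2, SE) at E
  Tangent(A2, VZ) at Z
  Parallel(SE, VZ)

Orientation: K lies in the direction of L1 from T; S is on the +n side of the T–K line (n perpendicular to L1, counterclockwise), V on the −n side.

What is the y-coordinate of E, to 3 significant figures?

-20.5

The slot axis is L1's direction at -65.1°, so u = (cos -65.1°, sin -65.1°) = (0.421, -0.907) and n = (−sin -65.1°, cos -65.1°) = (0.907, 0.421). T is at the origin and K lies 24.5 along u from T, so K = 24.5·u = (10.3, -22.2). Tangency of A1 to both parallel lines with radius 4.0 puts S and V at T ± 4.0·n: S = (3.63, 1.68), V = (-3.63, -1.68). Equal radii place E and Z the same way about K: E = K + 4.0·n = (13.9, -20.5), Z = K − 4.0·n = (6.69, -23.9). So E.y = -20.5.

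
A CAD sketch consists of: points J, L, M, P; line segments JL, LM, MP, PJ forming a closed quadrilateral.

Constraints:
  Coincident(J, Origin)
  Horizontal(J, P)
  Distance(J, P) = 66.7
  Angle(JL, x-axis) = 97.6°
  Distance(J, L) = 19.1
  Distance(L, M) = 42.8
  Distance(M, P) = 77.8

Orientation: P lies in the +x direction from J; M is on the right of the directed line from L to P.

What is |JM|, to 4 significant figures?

24.73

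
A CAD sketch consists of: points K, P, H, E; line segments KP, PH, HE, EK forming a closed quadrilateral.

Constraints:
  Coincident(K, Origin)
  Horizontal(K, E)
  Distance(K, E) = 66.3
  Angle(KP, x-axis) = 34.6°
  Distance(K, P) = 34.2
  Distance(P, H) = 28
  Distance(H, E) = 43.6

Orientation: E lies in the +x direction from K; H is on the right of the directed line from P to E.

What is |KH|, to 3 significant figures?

24.9

K is at the origin; K and E share the same y with |KE| = 66.3 and E in +x, so E = (66.3, 0). KP runs at 34.6° with |KP| = 34.2, so P = (28.2, 19.4). H is determined by |PH| = 28.0 and |HE| = 43.6 together: it lies at the intersection of circle(P, 28.0) and circle(E, 43.6). With |PE| = 42.8, the foot of the radical line on PE is 8.36 from P and the perpendicular offset is √(28.0² − 8.36²) = 26.7. Taking the right-of-PE solution: H = (23.5, -8.19).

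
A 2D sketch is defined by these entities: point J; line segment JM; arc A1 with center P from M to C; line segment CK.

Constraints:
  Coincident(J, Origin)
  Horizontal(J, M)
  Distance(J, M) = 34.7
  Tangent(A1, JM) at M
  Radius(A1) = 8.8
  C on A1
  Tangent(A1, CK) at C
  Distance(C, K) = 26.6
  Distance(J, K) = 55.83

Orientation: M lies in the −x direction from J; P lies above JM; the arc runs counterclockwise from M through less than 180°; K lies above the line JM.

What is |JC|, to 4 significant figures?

30.87

J is at the origin; J and M share the same y with |JM| = 34.7 and M on the −x side, so M = (-34.70, 0.000). The tangent condition forces PM to be normal to JM, so P = M + (0, 8.8) = (-34.70, 8.800). Since PC ⟂ CK (tangency), |PK| = √(8.8² + 26.6²) = 28.02 regardless of where C sits on A1. So K lies on both circle(J, 55.83) and circle(P, 28.02); the above-JM intersection is K = (-43.05, 35.54). C is the foot of the tangent from K: C = (-27.55, 13.93).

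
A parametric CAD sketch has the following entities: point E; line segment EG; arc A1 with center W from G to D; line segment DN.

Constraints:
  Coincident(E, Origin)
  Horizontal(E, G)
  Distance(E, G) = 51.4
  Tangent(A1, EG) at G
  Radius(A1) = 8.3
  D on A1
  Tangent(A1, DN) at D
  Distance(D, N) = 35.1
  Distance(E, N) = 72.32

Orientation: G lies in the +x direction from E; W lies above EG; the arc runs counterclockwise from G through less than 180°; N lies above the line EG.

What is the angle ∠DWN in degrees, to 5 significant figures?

76.696°

E is at the origin; EG is horizontal with |EG| = 51.4 and G on the +x side, so G = (51.400, 0.0000). A1 meets EG tangentially, so WG is at right angles to EG, so W = G + (0, 8.3) = (51.400, 8.3000). Since WD ⟂ DN (tangency), |WN| = √(8.3² + 35.1²) = 36.068 regardless of where D sits on A1. So N lies on both circle(E, 72.32) and circle(W, 36.068); the above-EG intersection is N = (57.512, 43.846). D is the foot of the tangent from N: D = (59.684, 8.8135).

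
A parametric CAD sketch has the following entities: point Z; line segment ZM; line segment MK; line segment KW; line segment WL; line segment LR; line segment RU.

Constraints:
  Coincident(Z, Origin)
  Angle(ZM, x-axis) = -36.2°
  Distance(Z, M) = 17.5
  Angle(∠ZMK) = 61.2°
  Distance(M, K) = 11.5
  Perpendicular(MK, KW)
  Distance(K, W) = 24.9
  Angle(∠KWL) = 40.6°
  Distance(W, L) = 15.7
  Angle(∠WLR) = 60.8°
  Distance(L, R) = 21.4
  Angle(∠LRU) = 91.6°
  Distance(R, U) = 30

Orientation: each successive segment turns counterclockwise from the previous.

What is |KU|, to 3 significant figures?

41.8

Z is at the origin; ZM runs at -36.2° with length 17.5, so M = (14.1, -10.3). ∠ZMK = 61.2° gives MK at 82.6° from the x-axis; with |MK| = 11.5, K = (15.6, 1.07). MK is perpendicular to KW, so KW runs at 173°; with |KW| = 24.9, W = (-9.09, 4.28). ∠KWL = 40.6° gives WL at -48.0° from the x-axis; with |WL| = 15.7, L = (1.42, -7.39). ∠WLR = 60.8° gives LR at 71.2° from the x-axis; with |LR| = 21.4, R = (8.31, 12.9). ∠LRU = 91.6° gives RU at 160° from the x-axis; with |RU| = 30.0, U = (-19.8, 23.3). Then |KU| = |U − K| = 41.8.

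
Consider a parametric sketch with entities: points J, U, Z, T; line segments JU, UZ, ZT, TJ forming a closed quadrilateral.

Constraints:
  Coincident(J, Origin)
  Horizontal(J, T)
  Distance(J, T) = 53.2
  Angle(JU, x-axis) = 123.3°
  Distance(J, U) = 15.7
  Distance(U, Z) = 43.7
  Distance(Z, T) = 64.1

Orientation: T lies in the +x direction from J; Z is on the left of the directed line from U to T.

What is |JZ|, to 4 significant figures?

52.46

J is at the origin; J and T share the same y with |JT| = 53.2 and T in +x, so T = (53.2, 0). JU runs at 123.3° with |JU| = 15.7, so U = (-8.620, 13.12). Z is determined by |UZ| = 43.7 and |ZT| = 64.1 together: it lies at the intersection of circle(U, 43.7) and circle(T, 64.1). With |UT| = 63.20, the foot of the radical line on UT is 14.20 from U and the perpendicular offset is √(43.7² − 14.20²) = 41.33. Taking the left-of-UT solution: Z = (13.85, 50.60).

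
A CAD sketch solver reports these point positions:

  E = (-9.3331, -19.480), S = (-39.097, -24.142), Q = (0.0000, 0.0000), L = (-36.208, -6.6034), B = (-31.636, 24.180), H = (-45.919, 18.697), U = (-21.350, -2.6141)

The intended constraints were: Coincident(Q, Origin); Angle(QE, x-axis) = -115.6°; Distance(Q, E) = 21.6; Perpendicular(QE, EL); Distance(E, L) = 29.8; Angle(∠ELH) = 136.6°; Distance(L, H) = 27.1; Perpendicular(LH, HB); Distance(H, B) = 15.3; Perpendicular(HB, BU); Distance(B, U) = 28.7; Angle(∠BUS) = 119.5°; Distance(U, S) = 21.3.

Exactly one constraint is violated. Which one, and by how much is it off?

Distance(U, S) = 21.3 — off by 6.60.

Q = (0.00, 0.00) ✓; QE at -115.6° ✓; |QE| = 21.60 ✓; ∠(QE, EL) = 90.00° ✓; |EL| = 29.80 ✓; ∠ELH = 136.6° ✓; |LH| = 27.10 ✓; ∠(LH, HB) = 90.00° ✓; |HB| = 15.30 ✓; ∠(HB, BU) = 90.00° ✓; |BU| = 28.70 ✓; ∠BUS = 119.5° ✓; |US| = 27.90 ✗.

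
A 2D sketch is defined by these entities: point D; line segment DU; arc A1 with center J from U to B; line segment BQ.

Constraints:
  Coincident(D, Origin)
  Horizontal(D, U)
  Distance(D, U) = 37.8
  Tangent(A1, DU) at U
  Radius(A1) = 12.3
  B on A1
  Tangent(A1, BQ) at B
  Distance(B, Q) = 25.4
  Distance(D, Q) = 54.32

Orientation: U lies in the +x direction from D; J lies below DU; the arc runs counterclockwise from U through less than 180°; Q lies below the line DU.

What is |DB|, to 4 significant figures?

31.46

Checks: |JB| = 12.30 ✓; ∠(JB, BQ) = 90.00° ✓; |BQ| = 25.40 ✓; |DQ| = 54.32 ✓.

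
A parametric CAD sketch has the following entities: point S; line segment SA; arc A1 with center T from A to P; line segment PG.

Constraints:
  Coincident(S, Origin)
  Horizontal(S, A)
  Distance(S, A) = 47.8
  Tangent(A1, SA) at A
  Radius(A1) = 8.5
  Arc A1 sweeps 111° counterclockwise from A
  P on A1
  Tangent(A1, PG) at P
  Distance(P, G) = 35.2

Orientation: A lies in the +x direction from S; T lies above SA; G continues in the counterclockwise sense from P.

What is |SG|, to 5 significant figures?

61.899

On A1, A sits at bearing -90° from T; a 111° counterclockwise sweep puts P at bearing 21°, so P = T + 8.5·(cos 21°, sin 21°) = (55.735, 11.546). Tangency of A1 to PG means the radius TP is perpendicular to PG, so PG runs along (−sin 21°, cos 21°); with |PG| = 35.2, G = (43.121, 44.408). Then |SG| = |G − S| = 61.899.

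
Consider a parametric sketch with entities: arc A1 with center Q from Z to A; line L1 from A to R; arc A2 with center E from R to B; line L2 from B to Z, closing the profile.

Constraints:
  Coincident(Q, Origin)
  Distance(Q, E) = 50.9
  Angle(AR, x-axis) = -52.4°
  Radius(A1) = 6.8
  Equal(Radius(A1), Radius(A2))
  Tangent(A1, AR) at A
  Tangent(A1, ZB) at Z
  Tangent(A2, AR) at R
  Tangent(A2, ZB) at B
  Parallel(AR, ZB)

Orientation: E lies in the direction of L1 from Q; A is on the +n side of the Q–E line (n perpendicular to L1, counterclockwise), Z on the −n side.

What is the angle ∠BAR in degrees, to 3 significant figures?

15.0°

The slot axis is L1's direction at -52.4°, so u = (cos -52.4°, sin -52.4°) = (0.610, -0.792) and n = (−sin -52.4°, cos -52.4°) = (0.792, 0.610). Q is at the origin and E lies 50.9 along u from Q, so E = 50.9·u = (31.1, -40.3). Tangency of A1 to both parallel lines with radius 6.8 puts A and Z at Q ± 6.8·n: A = (5.39, 4.15), Z = (-5.39, -4.15). Equal radii place R and B the same way about E: R = E + 6.8·n = (36.4, -36.2), B = E − 6.8·n = (25.7, -44.5). Then cos ∠BAR = AB·AR / (|AB||AR|), giving 15.0°.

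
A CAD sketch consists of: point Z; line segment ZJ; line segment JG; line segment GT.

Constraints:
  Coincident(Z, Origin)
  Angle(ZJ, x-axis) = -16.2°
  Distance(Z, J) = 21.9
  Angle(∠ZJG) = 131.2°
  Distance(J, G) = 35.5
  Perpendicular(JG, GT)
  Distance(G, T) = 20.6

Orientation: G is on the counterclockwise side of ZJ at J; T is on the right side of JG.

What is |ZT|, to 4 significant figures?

62.19

Z is at the origin; ZJ runs at -16.2° with length 21.9, so J = 21.9·(cos -16.2°, sin -16.2°) = (21.03, -6.110). ∠ZJG = 131.2°, so JG runs at -16.2° + (180° − 131.2°) = 32.60° from the x-axis; with |JG| = 35.5, G = J + 35.5·(cos 32.60°, sin 32.60°) = (50.94, 13.02). JG ⟂ GT; with |GT| = 20.6 on the right of JG, T = G + 20.6·(0.5388, -0.8425) = (62.04, -4.338). Then |ZT| = |T − Z| = 62.19.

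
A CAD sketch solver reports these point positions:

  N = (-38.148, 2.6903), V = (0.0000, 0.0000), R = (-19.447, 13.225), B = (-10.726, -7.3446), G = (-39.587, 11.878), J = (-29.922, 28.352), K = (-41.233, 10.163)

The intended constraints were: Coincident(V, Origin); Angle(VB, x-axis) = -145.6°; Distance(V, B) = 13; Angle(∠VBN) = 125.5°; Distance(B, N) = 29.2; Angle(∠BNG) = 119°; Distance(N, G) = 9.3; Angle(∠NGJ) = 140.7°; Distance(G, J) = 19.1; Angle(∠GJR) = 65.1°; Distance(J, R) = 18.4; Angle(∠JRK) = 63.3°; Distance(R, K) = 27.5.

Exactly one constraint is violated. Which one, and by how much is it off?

Distance(R, K) = 27.5 — off by 5.50.

V = (0.00, 0.00) ✓; VB at -145.6° ✓; |VB| = 13.00 ✓; ∠VBN = 125.5° ✓; |BN| = 29.20 ✓; ∠BNG = 119.0° ✓; |NG| = 9.300 ✓; ∠NGJ = 140.7° ✓; |GJ| = 19.10 ✓; ∠GJR = 65.10° ✓; |JR| = 18.40 ✓; ∠JRK = 63.30° ✓; |RK| = 22.00 ✗.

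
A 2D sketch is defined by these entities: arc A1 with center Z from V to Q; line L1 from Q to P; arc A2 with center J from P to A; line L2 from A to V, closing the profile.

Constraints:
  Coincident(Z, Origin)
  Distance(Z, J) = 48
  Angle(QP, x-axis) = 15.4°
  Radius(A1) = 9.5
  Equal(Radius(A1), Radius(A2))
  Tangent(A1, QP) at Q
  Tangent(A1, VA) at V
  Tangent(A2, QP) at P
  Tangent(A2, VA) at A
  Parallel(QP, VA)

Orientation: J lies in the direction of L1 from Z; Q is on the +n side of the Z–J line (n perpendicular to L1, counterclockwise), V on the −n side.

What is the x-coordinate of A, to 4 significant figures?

48.80

The slot axis is L1's direction at 15.4°, so u = (cos 15.4°, sin 15.4°) = (0.9641, 0.2656) and n = (−sin 15.4°, cos 15.4°) = (-0.2656, 0.9641). Z is at the origin and J lies 48.0 along u from Z, so J = 48.0·u = (46.28, 12.75). Tangency of A1 to both parallel lines with radius 9.5 puts Q and V at Z ± 9.5·n: Q = (-2.523, 9.159), V = (2.523, -9.159). Equal radii place P and A the same way about J: P = J + 9.5·n = (43.75, 21.91), A = J − 9.5·n = (48.80, 3.588). So A.x = 48.80.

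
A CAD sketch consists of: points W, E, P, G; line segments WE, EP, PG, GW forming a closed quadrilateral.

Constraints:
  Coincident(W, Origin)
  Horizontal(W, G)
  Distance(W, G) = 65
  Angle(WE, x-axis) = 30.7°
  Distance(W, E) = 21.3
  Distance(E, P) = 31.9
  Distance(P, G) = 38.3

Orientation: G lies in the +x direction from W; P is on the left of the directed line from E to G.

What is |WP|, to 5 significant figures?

53.043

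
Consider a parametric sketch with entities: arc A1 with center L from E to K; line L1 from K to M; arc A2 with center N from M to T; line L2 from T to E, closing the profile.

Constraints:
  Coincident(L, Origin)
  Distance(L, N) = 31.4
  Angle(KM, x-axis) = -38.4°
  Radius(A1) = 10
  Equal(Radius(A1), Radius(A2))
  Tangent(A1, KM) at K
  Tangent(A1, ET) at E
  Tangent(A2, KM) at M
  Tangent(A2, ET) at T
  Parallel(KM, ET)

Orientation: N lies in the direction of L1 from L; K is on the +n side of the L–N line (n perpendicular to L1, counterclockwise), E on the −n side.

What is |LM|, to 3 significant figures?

33.0

The slot axis is L1's direction at -38.4°, so u = (cos -38.4°, sin -38.4°) = (0.784, -0.621) and n = (−sin -38.4°, cos -38.4°) = (0.621, 0.784). L is at the origin and N lies 31.4 along u from L, so N = 31.4·u = (24.6, -19.5). Tangency of A1 to both parallel lines with radius 10.0 puts K and E at L ± 10.0·n: K = (6.21, 7.84), E = (-6.21, -7.84). Equal radii place M and T the same way about N: M = N + 10.0·n = (30.8, -11.7), T = N − 10.0·n = (18.4, -27.3). Then |LM| = |M − L| = 33.0.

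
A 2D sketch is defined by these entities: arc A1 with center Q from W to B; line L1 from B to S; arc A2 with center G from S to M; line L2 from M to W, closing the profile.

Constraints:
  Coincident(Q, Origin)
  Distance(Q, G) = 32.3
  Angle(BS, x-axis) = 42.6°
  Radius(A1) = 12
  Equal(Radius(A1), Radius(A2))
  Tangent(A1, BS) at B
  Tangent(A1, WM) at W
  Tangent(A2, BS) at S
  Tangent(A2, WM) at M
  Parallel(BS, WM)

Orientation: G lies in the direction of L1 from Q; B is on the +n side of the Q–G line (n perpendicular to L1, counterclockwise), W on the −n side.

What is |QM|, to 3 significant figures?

34.5

The slot axis is L1's direction at 42.6°, so u = (cos 42.6°, sin 42.6°) = (0.736, 0.677) and n = (−sin 42.6°, cos 42.6°) = (-0.677, 0.736). Q is at the origin and G lies 32.3 along u from Q, so G = 32.3·u = (23.8, 21.9). Tangency of A1 to both parallel lines with radius 12.0 puts B and W at Q ± 12.0·n: B = (-8.12, 8.83), W = (8.12, -8.83). Equal radii place S and M the same way about G: S = G + 12.0·n = (15.7, 30.7), M = G − 12.0·n = (31.9, 13.0). Then |QM| = |M − Q| = 34.5.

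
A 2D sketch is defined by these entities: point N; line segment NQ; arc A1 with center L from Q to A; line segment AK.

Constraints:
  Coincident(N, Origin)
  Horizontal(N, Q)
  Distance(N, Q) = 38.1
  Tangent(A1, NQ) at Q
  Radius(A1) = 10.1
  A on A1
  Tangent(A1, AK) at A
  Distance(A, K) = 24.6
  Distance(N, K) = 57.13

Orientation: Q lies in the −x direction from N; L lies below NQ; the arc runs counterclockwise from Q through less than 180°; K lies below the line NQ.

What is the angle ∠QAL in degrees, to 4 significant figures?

40.71°

Checks: ∠(LQ, QN) = 90.00° ✓; |LQ| = 10.10 ✓; |LA| = 10.10 ✓; ∠(LA, AK) = 90.00° ✓; |AK| = 24.60 ✓; |NK| = 57.13 ✓.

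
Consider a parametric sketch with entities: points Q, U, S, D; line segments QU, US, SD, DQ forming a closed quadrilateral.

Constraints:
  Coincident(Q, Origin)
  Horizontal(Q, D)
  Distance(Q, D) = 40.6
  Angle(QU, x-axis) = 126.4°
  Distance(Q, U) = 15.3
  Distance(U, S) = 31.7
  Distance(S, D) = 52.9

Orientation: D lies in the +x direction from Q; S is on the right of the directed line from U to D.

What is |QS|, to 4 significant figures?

21.21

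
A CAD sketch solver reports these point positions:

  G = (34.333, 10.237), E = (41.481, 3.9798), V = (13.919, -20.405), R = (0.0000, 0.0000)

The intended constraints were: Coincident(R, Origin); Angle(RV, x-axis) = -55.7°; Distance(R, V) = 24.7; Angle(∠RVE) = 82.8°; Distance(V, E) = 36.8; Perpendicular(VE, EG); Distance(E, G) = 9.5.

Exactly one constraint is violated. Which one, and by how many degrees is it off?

Perpendicular(VE, EG) — off by 7.30°.

R = (0.00, 0.00) ✓; RV at -55.70° ✓; |RV| = 24.70 ✓; ∠RVE = 82.80° ✓; |VE| = 36.80 ✓; ∠(VE, EG) = 97.30° ✗; |EG| = 9.500 ✓.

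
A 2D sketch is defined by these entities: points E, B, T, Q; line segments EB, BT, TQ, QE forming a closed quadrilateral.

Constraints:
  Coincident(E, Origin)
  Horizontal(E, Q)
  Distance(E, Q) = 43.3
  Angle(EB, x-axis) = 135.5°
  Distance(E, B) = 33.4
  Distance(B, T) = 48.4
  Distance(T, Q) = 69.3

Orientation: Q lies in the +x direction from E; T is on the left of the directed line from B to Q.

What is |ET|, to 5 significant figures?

60.289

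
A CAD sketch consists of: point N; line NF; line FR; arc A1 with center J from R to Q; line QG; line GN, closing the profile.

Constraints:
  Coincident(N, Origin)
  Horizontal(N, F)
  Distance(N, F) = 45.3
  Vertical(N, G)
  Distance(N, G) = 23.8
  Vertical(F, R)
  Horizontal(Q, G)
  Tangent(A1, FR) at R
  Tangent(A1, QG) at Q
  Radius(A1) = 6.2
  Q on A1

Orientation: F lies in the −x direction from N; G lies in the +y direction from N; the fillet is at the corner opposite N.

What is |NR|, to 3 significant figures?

48.6

N is at the origin; NF is horizontal with |NF| = 45.3 and F on the −x side, so F = (-45.3, 0.00). NG is vertical with |NG| = 23.8 and G on the +y side, so G = (0.00, 23.8). The virtual corner opposite N is at (-45.3, 23.8). Since A1 is tangent to FR there, JR ⟂ FR and since A1 is tangent to QG there, JQ ⟂ QG, with radius 6.2, so the center J sits 6.2 in from both sides at J = (-39.1, 17.6). That places the tangent points at R = (-45.3, 17.6) on FR and Q = (-39.1, 23.8) on QG. Then |NR| = |R − N| = 48.6.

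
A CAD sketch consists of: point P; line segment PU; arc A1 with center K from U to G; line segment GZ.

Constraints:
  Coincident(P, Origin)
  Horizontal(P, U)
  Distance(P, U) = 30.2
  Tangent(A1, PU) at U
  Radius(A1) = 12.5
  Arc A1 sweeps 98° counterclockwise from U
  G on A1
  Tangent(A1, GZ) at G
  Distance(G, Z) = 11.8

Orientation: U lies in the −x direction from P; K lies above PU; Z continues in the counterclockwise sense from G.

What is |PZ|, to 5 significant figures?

32.418

P is at the origin; PU is horizontal with |PU| = 30.2 and U on the −x side, so U = (-30.200, 0.0000). Since A1 is tangent to PU there, KU ⟂ PU, so K = U + (0, 12.5) = (-30.200, 12.500). On A1, U sits at bearing -90° from K; a 98° counterclockwise sweep puts G at bearing 8°, so G = K + 12.5·(cos 8°, sin 8°) = (-17.822, 14.240). Tangency of A1 to GZ means the radius KG is perpendicular to GZ, so GZ runs along (−sin 8°, cos 8°); with |GZ| = 11.8, Z = (-19.464, 25.925). Then |PZ| = |Z − P| = 32.418.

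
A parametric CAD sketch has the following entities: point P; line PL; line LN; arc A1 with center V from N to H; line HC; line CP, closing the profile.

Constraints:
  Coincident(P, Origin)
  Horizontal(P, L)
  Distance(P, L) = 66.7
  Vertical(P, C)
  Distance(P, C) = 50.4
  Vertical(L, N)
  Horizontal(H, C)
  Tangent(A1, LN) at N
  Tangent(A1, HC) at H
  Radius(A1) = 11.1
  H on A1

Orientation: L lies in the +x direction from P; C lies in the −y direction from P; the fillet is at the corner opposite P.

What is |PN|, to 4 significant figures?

77.42

P is at the origin; PL is horizontal with |PL| = 66.7 and L on the +x side, so L = (66.70, 0.000). PC is vertical with |PC| = 50.4 and C on the −y side, so C = (0.000, -50.40). The virtual corner opposite P is at (66.70, -50.40). Since A1 is tangent to LN there, VN ⟂ LN and tangency of A1 to HC means the radius VH is perpendicular to HC, with radius 11.1, so the center V sits 11.1 in from both sides at V = (55.60, -39.30). That places the tangent points at N = (66.70, -39.30) on LN and H = (55.60, -50.40) on HC. Then |PN| = |N − P| = 77.42.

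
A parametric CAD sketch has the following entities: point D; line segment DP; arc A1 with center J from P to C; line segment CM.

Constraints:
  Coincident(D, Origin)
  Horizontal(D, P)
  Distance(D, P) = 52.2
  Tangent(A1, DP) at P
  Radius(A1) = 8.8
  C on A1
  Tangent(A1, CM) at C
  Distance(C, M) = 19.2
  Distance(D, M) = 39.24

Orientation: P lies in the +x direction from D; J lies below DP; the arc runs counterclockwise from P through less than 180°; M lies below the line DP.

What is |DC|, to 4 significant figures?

45.13

Checks: D = (0.00, 0.00) ✓; |JC| = 8.800 ✓; ∠(JC, CM) = 90.00° ✓; |CM| = 19.20 ✓; |DM| = 39.24 ✓.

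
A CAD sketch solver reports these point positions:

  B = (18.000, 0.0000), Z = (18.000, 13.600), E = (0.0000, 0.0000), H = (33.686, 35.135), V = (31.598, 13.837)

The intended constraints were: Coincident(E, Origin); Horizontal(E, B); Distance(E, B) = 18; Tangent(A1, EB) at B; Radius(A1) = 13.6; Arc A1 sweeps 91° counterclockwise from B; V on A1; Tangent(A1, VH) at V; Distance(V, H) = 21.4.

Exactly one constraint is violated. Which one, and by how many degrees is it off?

Tangent(A1, VH) at V — off by 6.60°.

E = (0.00, 0.00) ✓; E.y = 0.00, B.y = 0.00 ✓; |EB| = 18.00 ✓; ∠(ZB, BE) = 90.00° ✓; |ZB| = 13.60 ✓; bearing(Z→V) − bearing(Z→B) = 91.00° ✓; |ZV| = 13.60 ✓; ∠(ZV, VH) = 96.60° ✗; |VH| = 21.40 ✓.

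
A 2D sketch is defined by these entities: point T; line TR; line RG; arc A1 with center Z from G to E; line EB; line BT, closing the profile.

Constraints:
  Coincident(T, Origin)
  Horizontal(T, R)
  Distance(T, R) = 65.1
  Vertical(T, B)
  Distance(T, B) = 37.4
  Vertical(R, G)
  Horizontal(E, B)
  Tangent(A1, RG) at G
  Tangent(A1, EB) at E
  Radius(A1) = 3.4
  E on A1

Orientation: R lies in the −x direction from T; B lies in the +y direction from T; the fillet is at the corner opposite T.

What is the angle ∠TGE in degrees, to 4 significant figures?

72.58°

The virtual corner opposite T is at (-65.10, 37.40). Tangency of A1 to RG means the radius ZG is perpendicular to RG and since A1 is tangent to EB there, ZE ⟂ EB, with radius 3.4, so the center Z sits 3.4 in from both sides at Z = (-61.70, 34.00). That places the tangent points at G = (-65.10, 34.00) on RG and E = (-61.70, 37.40) on EB. Then cos ∠TGE = GT·GE / (|GT||GE|), giving 72.58°.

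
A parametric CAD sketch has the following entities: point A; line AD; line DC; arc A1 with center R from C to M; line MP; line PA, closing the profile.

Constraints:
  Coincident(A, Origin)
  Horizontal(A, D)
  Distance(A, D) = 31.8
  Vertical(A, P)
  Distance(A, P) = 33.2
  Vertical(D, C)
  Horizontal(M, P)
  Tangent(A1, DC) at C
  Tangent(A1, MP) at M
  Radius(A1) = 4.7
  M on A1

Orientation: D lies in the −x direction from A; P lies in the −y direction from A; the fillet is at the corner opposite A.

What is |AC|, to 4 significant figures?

42.70

The virtual corner opposite A is at (-31.80, -33.20). Tangency of A1 to DC means the radius RC is perpendicular to DC and the tangent condition forces RM to be normal to MP, with radius 4.7, so the center R sits 4.7 in from both sides at R = (-27.10, -28.50). That places the tangent points at C = (-31.80, -28.50) on DC and M = (-27.10, -33.20) on MP. Then |AC| = |C − A| = 42.70.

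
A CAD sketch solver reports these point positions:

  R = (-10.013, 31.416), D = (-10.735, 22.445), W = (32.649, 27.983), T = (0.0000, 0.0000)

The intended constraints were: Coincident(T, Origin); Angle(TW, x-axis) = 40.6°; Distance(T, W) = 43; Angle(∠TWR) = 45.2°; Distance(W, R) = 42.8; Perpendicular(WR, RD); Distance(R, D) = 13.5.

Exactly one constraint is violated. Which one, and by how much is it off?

Distance(R, D) = 13.5 — off by 4.50.

T = (0.00, 0.00) ✓; TW at 40.60° ✓; |TW| = 43.00 ✓; ∠TWR = 45.20° ✓; |WR| = 42.80 ✓; ∠(WR, RD) = 90.00° ✓; |RD| = 9.000 ✗.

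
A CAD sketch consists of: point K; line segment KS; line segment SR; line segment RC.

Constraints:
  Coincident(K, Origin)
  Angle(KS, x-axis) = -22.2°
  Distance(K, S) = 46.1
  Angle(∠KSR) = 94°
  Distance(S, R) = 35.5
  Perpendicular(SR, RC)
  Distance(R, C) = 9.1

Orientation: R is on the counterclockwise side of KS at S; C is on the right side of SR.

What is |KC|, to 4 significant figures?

67.33

K is at the origin; KS runs at -22.2° with length 46.1, so S = 46.1·(cos -22.2°, sin -22.2°) = (42.68, -17.42). ∠KSR = 94.0°, so SR runs at -22.2° + (180° − 94.0°) = 63.80° from the x-axis; with |SR| = 35.5, R = S + 35.5·(cos 63.80°, sin 63.80°) = (58.36, 14.43). The perpendicularity gives RC at right angles to SR; with |RC| = 9.1 on the right of SR, C = R + 9.1·(0.8973, -0.4415) = (66.52, 10.42). Then |KC| = |C − K| = 67.33.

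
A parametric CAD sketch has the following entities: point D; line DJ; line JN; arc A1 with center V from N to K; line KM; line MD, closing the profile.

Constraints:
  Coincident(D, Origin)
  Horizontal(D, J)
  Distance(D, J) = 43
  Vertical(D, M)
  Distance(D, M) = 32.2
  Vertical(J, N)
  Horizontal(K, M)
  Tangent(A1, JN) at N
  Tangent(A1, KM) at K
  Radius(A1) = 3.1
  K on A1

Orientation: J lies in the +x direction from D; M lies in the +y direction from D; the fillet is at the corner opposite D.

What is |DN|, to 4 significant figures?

51.92

The virtual corner opposite D is at (43.00, 32.20). Since A1 is tangent to JN there, VN ⟂ JN and tangency of A1 to KM means the radius VK is perpendicular to KM, with radius 3.1, so the center V sits 3.1 in from both sides at V = (39.90, 29.10). That places the tangent points at N = (43.00, 29.10) on JN and K = (39.90, 32.20) on KM. Then |DN| = |N − D| = 51.92.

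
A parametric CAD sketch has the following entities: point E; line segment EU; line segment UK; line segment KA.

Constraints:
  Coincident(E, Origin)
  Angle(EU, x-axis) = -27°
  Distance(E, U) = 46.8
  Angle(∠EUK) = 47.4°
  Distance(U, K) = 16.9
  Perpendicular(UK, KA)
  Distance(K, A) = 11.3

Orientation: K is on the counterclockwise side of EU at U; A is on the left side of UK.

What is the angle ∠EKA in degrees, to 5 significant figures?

23.218°

∠EUK = 47.4°, so UK runs at -27.0° + (180° − 47.4°) = 105.60° from the x-axis; with |UK| = 16.9, K = U + 16.9·(cos 105.60°, sin 105.60°) = (37.154, -4.9693). The perpendicularity gives KA at right angles to UK; with |KA| = 11.3 on the left of UK, A = K + 11.3·(-0.96316, -0.26892) = (26.271, -8.0081). Then cos ∠EKA = KE·KA / (|KE||KA|), giving 23.218°.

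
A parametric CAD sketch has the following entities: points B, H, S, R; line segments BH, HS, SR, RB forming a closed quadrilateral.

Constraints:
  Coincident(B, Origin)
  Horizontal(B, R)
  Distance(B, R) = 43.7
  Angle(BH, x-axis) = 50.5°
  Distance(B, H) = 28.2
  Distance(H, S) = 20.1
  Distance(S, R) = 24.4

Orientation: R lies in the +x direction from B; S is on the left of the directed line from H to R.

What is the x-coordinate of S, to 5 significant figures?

37.942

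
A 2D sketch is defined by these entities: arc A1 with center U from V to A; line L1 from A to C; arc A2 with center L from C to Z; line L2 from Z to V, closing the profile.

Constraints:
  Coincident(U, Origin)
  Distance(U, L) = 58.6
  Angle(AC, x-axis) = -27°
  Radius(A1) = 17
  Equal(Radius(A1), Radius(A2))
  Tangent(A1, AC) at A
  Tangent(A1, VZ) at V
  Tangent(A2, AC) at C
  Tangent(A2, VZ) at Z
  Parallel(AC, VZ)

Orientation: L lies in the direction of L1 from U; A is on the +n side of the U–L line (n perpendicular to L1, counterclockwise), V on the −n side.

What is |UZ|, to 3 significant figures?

61.0

The slot axis is L1's direction at -27.0°, so u = (cos -27.0°, sin -27.0°) = (0.891, -0.454) and n = (−sin -27.0°, cos -27.0°) = (0.454, 0.891). U is at the origin and L lies 58.6 along u from U, so L = 58.6·u = (52.2, -26.6). Tangency of A1 to both parallel lines with radius 17.0 puts A and V at U ± 17.0·n: A = (7.72, 15.1), V = (-7.72, -15.1). Equal radii place C and Z the same way about L: C = L + 17.0·n = (59.9, -11.5), Z = L − 17.0·n = (44.5, -41.8). Then |UZ| = |Z − U| = 61.0.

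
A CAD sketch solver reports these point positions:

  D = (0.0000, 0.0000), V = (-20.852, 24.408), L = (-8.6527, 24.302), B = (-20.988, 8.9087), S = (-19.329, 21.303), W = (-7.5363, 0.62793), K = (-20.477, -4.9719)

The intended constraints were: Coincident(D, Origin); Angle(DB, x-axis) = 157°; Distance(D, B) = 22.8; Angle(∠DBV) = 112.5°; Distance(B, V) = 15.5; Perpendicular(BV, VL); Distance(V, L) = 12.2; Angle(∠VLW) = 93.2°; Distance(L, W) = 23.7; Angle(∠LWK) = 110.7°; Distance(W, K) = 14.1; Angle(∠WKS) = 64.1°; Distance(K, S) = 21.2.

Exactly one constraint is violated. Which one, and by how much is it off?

Distance(K, S) = 21.2 — off by 5.10.

D = (0.00, 0.00) ✓; DB at 157.0° ✓; |DB| = 22.80 ✓; ∠DBV = 112.5° ✓; |BV| = 15.50 ✓; ∠(BV, VL) = 90.00° ✓; |VL| = 12.20 ✓; ∠VLW = 93.20° ✓; |LW| = 23.70 ✓; ∠LWK = 110.7° ✓; |WK| = 14.10 ✓; ∠WKS = 64.10° ✓; |KS| = 26.30 ✗.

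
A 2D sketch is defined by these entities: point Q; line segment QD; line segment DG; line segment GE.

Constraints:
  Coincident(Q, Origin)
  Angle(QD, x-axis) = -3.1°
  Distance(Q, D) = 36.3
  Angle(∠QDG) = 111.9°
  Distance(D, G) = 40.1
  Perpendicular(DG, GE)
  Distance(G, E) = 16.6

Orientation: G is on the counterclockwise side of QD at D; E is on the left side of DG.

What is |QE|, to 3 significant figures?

56.3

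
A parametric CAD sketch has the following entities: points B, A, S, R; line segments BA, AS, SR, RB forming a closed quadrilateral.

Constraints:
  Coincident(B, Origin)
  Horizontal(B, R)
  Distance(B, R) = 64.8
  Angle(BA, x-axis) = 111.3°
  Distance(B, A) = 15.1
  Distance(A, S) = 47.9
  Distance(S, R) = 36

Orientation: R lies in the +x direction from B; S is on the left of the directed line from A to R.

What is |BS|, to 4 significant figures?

48.71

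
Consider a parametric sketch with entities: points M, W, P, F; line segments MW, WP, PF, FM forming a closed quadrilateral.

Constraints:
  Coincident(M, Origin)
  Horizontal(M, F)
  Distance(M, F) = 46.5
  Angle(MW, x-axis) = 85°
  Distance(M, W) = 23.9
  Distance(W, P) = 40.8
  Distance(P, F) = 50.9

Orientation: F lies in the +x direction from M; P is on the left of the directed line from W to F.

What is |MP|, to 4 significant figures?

59.86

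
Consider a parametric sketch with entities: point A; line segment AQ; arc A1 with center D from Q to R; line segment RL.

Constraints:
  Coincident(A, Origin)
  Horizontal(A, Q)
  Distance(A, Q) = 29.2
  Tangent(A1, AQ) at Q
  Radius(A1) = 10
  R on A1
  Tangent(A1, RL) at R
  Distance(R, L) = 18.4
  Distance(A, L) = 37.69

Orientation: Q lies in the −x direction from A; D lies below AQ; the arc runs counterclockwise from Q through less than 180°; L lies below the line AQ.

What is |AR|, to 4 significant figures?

40.02

Checks: |DQ| = 10.00 ✓; |DR| = 10.00 ✓; ∠(DR, RL) = 90.00° ✓; |RL| = 18.40 ✓; |AL| = 37.69 ✓.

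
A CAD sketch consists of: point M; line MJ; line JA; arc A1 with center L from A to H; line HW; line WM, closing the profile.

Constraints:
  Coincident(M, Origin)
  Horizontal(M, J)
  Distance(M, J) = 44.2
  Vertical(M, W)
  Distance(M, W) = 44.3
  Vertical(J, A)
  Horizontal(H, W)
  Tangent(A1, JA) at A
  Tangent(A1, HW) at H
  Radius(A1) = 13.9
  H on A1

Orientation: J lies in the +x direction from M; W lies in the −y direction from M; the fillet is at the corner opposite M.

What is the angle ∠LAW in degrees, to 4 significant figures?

17.46°

The virtual corner opposite M is at (44.20, -44.30). Since A1 is tangent to JA there, LA ⟂ JA and since A1 is tangent to HW there, LH ⟂ HW, with radius 13.9, so the center L sits 13.9 in from both sides at L = (30.30, -30.40). That places the tangent points at A = (44.20, -30.40) on JA and H = (30.30, -44.30) on HW. Then cos ∠LAW = AL·AW / (|AL||AW|), giving 17.46°.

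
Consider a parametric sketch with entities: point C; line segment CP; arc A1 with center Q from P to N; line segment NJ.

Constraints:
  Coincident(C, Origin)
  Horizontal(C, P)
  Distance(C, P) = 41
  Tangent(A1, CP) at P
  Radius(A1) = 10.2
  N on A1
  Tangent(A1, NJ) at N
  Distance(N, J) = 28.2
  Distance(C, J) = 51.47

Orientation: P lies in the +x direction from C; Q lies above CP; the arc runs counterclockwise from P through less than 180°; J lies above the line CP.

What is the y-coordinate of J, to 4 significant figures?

39.20

Checks: |QN| = 10.20 ✓; ∠(QN, NJ) = 90.00° ✓; |NJ| = 28.20 ✓; |CJ| = 51.47 ✓.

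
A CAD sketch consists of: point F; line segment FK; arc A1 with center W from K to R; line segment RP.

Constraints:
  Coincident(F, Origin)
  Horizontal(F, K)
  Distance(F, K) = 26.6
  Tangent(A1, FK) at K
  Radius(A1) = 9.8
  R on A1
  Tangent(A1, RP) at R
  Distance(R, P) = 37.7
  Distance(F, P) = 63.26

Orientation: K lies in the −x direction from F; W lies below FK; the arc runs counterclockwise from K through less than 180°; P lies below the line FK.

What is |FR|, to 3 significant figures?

36.8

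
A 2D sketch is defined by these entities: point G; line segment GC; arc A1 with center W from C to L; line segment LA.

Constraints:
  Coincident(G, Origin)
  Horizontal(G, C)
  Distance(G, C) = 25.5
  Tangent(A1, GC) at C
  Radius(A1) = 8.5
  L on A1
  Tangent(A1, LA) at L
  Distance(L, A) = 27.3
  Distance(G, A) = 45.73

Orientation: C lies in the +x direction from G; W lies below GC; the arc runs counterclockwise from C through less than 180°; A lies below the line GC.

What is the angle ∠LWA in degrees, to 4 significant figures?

72.71°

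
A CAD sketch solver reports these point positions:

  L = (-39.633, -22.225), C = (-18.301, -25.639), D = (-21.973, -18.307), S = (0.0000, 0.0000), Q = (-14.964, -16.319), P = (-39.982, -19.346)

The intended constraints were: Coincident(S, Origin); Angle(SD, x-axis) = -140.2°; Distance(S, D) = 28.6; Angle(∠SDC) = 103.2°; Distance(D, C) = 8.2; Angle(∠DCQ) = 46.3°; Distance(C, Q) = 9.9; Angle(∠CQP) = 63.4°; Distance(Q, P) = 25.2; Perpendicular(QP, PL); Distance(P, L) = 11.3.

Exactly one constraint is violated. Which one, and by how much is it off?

Distance(P, L) = 11.3 — off by 8.40.

S = (0.00, 0.00) ✓; SD at -140.2° ✓; |SD| = 28.60 ✓; ∠SDC = 103.2° ✓; |DC| = 8.200 ✓; ∠DCQ = 46.30° ✓; |CQ| = 9.899 ✓; ∠CQP = 63.40° ✓; |QP| = 25.20 ✓; ∠(QP, PL) = 90.01° ✓; |PL| = 2.900 ✗.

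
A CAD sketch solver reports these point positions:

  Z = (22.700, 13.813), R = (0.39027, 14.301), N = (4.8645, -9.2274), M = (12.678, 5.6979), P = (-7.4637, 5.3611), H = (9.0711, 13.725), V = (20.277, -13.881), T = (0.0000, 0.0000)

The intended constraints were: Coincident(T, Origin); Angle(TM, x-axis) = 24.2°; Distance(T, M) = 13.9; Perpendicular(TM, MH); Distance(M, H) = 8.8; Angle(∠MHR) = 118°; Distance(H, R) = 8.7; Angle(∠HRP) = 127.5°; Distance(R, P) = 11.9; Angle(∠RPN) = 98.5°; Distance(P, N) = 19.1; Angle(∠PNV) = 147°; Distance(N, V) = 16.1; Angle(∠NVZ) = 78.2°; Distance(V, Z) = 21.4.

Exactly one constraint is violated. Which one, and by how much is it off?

Distance(V, Z) = 21.4 — off by 6.40.

T = (0.00, 0.00) ✓; TM at 24.20° ✓; |TM| = 13.90 ✓; ∠(TM, MH) = 90.00° ✓; |MH| = 8.800 ✓; ∠MHR = 118.0° ✓; |HR| = 8.700 ✓; ∠HRP = 127.5° ✓; |RP| = 11.90 ✓; ∠RPN = 98.50° ✓; |PN| = 19.10 ✓; ∠PNV = 147.0° ✓; |NV| = 16.10 ✓; ∠NVZ = 78.20° ✓; |VZ| = 27.80 ✗.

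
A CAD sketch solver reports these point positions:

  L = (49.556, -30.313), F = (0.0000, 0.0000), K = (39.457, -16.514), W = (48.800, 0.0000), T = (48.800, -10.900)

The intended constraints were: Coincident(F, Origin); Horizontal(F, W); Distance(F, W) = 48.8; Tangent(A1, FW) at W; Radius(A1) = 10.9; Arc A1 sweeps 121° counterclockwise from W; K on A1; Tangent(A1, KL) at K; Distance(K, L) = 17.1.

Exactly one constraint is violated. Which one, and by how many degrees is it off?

Tangent(A1, KL) at K — off by 5.20°.

F = (0.00, 0.00) ✓; F.y = 0.00, W.y = 0.00 ✓; |FW| = 48.80 ✓; ∠(TW, WF) = 90.00° ✓; |TW| = 10.90 ✓; bearing(T→K) − bearing(T→W) = 121.0° ✓; |TK| = 10.90 ✓; ∠(TK, KL) = 84.80° ✗; |KL| = 17.10 ✓.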